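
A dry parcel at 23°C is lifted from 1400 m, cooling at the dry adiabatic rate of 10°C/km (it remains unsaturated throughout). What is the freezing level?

3700 m

Height above start = (23 − 0) / 10 = 2.3 km
Altitude = 1400 m + 2300 m = 3700 m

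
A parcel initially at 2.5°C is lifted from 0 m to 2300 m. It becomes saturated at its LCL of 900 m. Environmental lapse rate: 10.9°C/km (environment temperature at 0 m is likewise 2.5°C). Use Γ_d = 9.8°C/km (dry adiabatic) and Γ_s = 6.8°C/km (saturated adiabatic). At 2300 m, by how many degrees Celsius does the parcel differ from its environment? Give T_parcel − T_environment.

Parcel:
  0–900 m, dry: Δz = 0.9 km ⇒ ΔT = -8.82°C; T = -6.32°C
  900–2300 m, saturated: Δz = 1.4 km ⇒ ΔT = -9.52°C; T = -15.84°C
Environment:
  0–2300 m, environment: Δz = 2.3 km ⇒ ΔT = -25.07°C; T = -22.57°C
T_parcel − T_env = -15.84 − (-22.57) = +6.73°C

+6.73°C (parcel warmer than environment)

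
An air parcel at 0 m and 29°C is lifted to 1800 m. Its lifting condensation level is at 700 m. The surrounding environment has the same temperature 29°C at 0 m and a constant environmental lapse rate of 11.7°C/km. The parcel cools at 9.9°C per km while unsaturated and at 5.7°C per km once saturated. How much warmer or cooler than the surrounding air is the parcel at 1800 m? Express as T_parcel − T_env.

+7.86°C (parcel warmer than environment)

Parcel:
  Dry to 700 m: -9.9 × 0.7 km = -6.93°C, so T = 22.07°C.
  Saturated to 1800 m: -5.7 × 1.1 km = -6.27°C, so T = 15.8°C.
Environment:
  Environment to 1800 m: -11.7 × 1.8 km = -21.06°C, so T = 7.94°C.
T_parcel − T_env = 15.8 − 7.94 = +7.86°C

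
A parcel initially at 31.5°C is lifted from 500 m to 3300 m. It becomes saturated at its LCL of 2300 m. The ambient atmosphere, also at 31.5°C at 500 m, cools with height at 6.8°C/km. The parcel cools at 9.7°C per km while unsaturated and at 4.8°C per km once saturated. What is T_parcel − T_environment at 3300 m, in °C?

Parcel:
  Dry to 2300 m: -9.7 × 1.8 km = -17.46°C, so T = 14.04°C.
  Saturated to 3300 m: -4.8 × 1 km = -4.8°C, so T = 9.24°C.
Environment:
  Environment to 3300 m: -6.8 × 2.8 km = -19.04°C, so T = 12.46°C.
T_parcel − T_env = 9.24 − 12.46 = -3.22°C

-3.22°C (parcel cooler than environment)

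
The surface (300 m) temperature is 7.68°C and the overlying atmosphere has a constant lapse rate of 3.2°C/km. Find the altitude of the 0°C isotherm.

2700 m

Height above start = (7.68 − 0) / 3.2 = 2.4 km
Altitude = 300 m + 2400 m = 2700 m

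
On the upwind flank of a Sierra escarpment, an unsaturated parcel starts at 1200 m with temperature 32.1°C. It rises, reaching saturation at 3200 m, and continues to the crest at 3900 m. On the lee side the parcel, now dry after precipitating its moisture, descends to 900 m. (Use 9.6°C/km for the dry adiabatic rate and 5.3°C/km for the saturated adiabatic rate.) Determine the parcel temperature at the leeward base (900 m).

From 1200 m to 3200 m (dry): cools by 9.6 × 2 = 19.2°C, giving 12.9°C.
From 3200 m to 3900 m (saturated): cools by 5.3 × 0.7 = 3.71°C, giving 9.19°C.
From 3900 m to 900 m (dry descent): warms by 9.6 × 3 = 28.8°C, giving 37.99°C.

37.99°C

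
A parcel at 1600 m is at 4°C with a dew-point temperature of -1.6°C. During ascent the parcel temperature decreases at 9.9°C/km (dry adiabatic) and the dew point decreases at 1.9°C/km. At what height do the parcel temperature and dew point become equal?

2300 m

T and T_d converge at 9.9 − 1.9 = 8°C per km
Height above start = (4 − (-1.6)) / 8 = 0.7 km
LCL altitude = 1600 m + 700 m = 2300 m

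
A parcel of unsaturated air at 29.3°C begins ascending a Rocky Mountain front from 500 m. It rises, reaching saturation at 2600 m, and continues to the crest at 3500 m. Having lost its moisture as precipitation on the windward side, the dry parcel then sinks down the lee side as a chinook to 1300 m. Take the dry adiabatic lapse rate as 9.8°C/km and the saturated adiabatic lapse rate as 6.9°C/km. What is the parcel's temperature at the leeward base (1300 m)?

24.07°C

From 500 m to 2600 m (dry): cools by 9.8 × 2.1 = 20.58°C, giving 8.72°C.
From 2600 m to 3500 m (saturated): cools by 6.9 × 0.9 = 6.21°C, giving 2.51°C.
From 3500 m to 1300 m (dry descent): warms by 9.8 × 2.2 = 21.56°C, giving 24.07°C.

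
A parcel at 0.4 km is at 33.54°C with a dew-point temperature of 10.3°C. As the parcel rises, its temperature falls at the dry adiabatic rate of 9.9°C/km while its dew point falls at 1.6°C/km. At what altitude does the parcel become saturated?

T and T_d converge at 9.9 − 1.6 = 8.3°C per km
Height above start = (33.54 − 10.3) / 8.3 = 2.8 km
LCL altitude = 400 m + 2800 m = 3200 m

3.2 km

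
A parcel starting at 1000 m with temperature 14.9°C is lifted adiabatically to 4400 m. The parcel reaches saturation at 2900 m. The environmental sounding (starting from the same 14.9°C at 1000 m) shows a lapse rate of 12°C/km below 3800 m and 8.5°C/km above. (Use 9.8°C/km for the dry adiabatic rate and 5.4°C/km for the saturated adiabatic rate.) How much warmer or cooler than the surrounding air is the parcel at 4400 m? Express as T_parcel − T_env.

Parcel:
  From 1000 m to 2900 m (dry): cools by 9.8 × 1.9 = 18.62°C, giving -3.72°C.
  From 2900 m to 4400 m (saturated): cools by 5.4 × 1.5 = 8.1°C, giving -11.82°C.
Environment:
  From 1000 m to 3800 m (environment, lower layer): cools by 12 × 2.8 = 33.6°C, giving -18.7°C.
  From 3800 m to 4400 m (environment, upper layer): cools by 8.5 × 0.6 = 5.1°C, giving -23.8°C.
T_parcel − T_env = -11.82 − (-23.8) = +11.98°C

+11.98°C (parcel warmer than environment)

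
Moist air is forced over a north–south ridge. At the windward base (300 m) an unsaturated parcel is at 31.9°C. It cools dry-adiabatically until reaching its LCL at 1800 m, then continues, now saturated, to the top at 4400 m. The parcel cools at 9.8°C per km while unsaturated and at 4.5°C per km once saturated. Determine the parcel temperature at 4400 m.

5.5°C

From 300 m to 1800 m (dry): cools by 9.8 × 1.5 = 14.7°C, giving 17.2°C.
From 1800 m to 4400 m (saturated): cools by 4.5 × 2.6 = 11.7°C, giving 5.5°C.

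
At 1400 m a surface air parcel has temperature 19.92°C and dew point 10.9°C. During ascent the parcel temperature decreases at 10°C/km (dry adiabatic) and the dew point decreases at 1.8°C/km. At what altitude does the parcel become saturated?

T and T_d converge at 10 − 1.8 = 8.2°C per km
Height above start = (19.92 − 10.9) / 8.2 = 1.1 km
LCL altitude = 1400 m + 1100 m = 2500 m

2500 m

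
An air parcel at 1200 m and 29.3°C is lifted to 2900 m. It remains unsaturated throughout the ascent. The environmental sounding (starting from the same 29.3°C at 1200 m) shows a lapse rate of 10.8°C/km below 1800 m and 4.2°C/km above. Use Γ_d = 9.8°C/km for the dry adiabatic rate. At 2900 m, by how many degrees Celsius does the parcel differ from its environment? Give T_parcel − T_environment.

Parcel:
  1200–2900 m, dry: Δz = 1.7 km ⇒ ΔT = -16.66°C; T = 12.64°C
Environment:
  1200–1800 m, environment, lower layer: Δz = 0.6 km ⇒ ΔT = -6.48°C; T = 22.82°C
  1800–2900 m, environment, upper layer: Δz = 1.1 km ⇒ ΔT = -4.62°C; T = 18.2°C
T_parcel − T_env = 12.64 − 18.2 = -5.56°C

-5.56°C (parcel cooler than environment)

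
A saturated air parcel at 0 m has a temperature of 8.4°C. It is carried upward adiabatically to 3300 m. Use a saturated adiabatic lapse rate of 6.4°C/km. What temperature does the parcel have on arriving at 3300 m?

-12.72°C

0 → 3300 m (saturated adiabatic, 6.4°C/km): ΔT = -6.4 × 3.3 = -21.12°C → T = -12.72°C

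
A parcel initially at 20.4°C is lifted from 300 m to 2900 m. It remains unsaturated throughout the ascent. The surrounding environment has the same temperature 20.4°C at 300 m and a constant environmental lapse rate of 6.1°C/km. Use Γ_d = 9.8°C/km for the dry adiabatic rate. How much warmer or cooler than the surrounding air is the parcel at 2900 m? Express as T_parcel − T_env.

-9.62°C (parcel cooler than environment)

Parcel:
  Dry to 2900 m: -9.8 × 2.6 km = -25.48°C, so T = -5.08°C.
Environment:
  Environment to 2900 m: -6.1 × 2.6 km = -15.86°C, so T = 4.54°C.
T_parcel − T_env = -5.08 − 4.54 = -9.62°C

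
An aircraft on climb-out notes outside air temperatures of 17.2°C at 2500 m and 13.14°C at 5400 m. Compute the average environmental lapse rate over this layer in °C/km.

Γ = −ΔT/Δz = (17.2 − 13.14) / (5400 − 2500) m
  = 4.06°C / 2.9 km = 1.4°C/km

1.4°C/km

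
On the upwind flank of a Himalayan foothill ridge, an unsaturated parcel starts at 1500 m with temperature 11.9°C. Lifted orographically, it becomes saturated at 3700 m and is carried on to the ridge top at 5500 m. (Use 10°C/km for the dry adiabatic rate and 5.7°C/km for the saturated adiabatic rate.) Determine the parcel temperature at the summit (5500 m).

1500–3700 m, dry: Δz = 2.2 km ⇒ ΔT = -22°C; T = -10.1°C
3700–5500 m, saturated: Δz = 1.8 km ⇒ ΔT = -10.26°C; T = -20.36°C

-20.36°C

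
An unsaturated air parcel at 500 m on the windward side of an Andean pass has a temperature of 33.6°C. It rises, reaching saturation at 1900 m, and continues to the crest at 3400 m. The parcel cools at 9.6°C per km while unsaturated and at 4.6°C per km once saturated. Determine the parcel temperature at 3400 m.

13.26°C

Dry to 1900 m: -9.6 × 1.4 km = -13.44°C, so T = 20.16°C.
Saturated to 3400 m: -4.6 × 1.5 km = -6.9°C, so T = 13.26°C.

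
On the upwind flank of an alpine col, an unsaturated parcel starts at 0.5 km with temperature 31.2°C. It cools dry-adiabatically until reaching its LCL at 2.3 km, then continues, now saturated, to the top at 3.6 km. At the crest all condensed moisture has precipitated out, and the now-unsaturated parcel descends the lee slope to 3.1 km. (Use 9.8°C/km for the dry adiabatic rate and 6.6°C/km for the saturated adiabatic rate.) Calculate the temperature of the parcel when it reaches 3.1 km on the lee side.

500 → 2300 m (dry, 9.8°C/km): ΔT = -9.8 × 1.8 = -17.64°C → T = 13.56°C
2300 → 3600 m (saturated, 6.6°C/km): ΔT = -6.6 × 1.3 = -8.58°C → T = 4.98°C
3600 → 3100 m (dry descent, 9.8°C/km): ΔT = +9.8 × 0.5 = +4.9°C → T = 9.88°C

9.88°C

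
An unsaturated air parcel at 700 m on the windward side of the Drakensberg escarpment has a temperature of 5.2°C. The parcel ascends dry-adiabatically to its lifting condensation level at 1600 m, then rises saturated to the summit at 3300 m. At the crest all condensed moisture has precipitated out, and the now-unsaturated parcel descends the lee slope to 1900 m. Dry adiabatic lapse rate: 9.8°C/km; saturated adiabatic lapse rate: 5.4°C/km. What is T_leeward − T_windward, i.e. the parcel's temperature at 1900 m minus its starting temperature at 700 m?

From 700 m to 1600 m (dry): cools by 9.8 × 0.9 = 8.82°C, giving -3.62°C.
From 1600 m to 3300 m (saturated): cools by 5.4 × 1.7 = 9.18°C, giving -12.8°C.
From 3300 m to 1900 m (dry descent): warms by 9.8 × 1.4 = 13.72°C, giving 0.92°C.
Net change vs windward start: 0.92 − 5.2 = -4.28°C

-4.28°C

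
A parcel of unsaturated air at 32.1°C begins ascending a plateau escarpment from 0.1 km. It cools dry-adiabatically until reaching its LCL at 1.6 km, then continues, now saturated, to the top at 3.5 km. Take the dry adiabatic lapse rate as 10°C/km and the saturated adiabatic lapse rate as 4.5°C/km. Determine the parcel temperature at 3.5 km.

8.55°C

100 → 1600 m (dry, 10°C/km): ΔT = -10 × 1.5 = -15°C → T = 17.1°C
1600 → 3500 m (saturated, 4.5°C/km): ΔT = -4.5 × 1.9 = -8.55°C → T = 8.55°C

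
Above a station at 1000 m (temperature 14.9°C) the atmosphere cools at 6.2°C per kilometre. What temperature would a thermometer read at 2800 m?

3.74°C

1000 → 2800 m (environmental, 6.2°C/km): ΔT = -6.2 × 1.8 = -11.16°C → T = 3.74°C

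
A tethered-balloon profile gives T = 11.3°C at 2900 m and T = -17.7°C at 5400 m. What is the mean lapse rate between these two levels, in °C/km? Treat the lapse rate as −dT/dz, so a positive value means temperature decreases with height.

11.6°C/km

Γ = −ΔT/Δz = (11.3 − (-17.7)) / (5400 − 2900) m
  = 29°C / 2.5 km = 11.6°C/km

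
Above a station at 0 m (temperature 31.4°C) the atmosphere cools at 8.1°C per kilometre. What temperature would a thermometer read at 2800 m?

8.72°C

Environmental to 2800 m: -8.1 × 2.8 km = -22.68°C, so T = 8.72°C.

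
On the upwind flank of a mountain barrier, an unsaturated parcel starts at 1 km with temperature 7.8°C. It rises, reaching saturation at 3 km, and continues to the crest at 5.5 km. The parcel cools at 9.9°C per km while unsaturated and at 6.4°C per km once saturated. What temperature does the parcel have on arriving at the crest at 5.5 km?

-28°C

1000–3000 m, dry: Δz = 2 km ⇒ ΔT = -19.8°C; T = -12°C
3000–5500 m, saturated: Δz = 2.5 km ⇒ ΔT = -16°C; T = -28°C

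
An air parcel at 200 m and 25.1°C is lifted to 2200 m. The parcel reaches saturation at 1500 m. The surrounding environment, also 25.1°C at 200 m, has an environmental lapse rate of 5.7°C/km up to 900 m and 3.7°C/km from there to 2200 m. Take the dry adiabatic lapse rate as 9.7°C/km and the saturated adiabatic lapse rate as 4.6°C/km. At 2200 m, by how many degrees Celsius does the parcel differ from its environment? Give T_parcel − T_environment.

-7.03°C (parcel cooler than environment)

Parcel:
  200–1500 m, dry: Δz = 1.3 km ⇒ ΔT = -12.61°C; T = 12.49°C
  1500–2200 m, saturated: Δz = 0.7 km ⇒ ΔT = -3.22°C; T = 9.27°C
Environment:
  200–900 m, environment, lower layer: Δz = 0.7 km ⇒ ΔT = -3.99°C; T = 21.11°C
  900–2200 m, environment, upper layer: Δz = 1.3 km ⇒ ΔT = -4.81°C; T = 16.3°C
T_parcel − T_env = 9.27 − 16.3 = -7.03°C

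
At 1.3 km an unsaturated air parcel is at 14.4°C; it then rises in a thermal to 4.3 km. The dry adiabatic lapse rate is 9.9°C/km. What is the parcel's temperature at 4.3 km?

-15.3°C

1300–4300 m, dry adiabatic: Δz = 3 km ⇒ ΔT = -29.7°C; T = -15.3°C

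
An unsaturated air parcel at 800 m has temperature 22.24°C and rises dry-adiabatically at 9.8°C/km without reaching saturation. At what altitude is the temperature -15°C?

Height above start = (22.24 − (-15)) / 9.8 = 3.8 km
Altitude = 800 m + 3800 m = 4600 m

4600 m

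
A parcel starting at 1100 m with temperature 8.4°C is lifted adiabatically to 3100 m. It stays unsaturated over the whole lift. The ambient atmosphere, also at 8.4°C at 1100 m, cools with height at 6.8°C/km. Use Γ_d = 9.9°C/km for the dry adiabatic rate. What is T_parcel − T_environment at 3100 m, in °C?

-6.2°C (parcel cooler than environment)

Parcel:
  1100 → 3100 m (dry, 9.9°C/km): ΔT = -9.9 × 2 = -19.8°C → T = -11.4°C
Environment:
  1100 → 3100 m (environment, 6.8°C/km): ΔT = -6.8 × 2 = -13.6°C → T = -5.2°C
T_parcel − T_env = -11.4 − (-5.2) = -6.2°C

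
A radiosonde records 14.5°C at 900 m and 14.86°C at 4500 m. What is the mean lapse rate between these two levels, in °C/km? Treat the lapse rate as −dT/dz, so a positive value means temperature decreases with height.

Γ = −ΔT/Δz = (14.5 − 14.86) / (4500 − 900) m
  = -0.36°C / 3.6 km = -0.1°C/km

-0.1°C/km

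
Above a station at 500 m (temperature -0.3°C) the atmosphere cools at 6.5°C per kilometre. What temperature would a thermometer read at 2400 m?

-12.65°C

From 500 m to 2400 m (environmental): cools by 6.5 × 1.9 = 12.35°C, giving -12.65°C.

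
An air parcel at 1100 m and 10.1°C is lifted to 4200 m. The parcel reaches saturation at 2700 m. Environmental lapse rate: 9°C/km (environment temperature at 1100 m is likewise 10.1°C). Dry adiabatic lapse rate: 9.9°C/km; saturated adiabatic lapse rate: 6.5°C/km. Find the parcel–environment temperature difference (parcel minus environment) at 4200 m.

Parcel:
  Dry to 2700 m: -9.9 × 1.6 km = -15.84°C, so T = -5.74°C.
  Saturated to 4200 m: -6.5 × 1.5 km = -9.75°C, so T = -15.49°C.
Environment:
  Environment to 4200 m: -9 × 3.1 km = -27.9°C, so T = -17.8°C.
T_parcel − T_env = -15.49 − (-17.8) = +2.31°C

+2.31°C (parcel warmer than environment)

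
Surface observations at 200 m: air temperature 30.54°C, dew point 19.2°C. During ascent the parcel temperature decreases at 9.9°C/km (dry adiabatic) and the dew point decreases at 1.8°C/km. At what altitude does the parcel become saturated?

1600 m

T and T_d converge at 9.9 − 1.8 = 8.1°C per km
Height above start = (30.54 − 19.2) / 8.1 = 1.4 km
LCL altitude = 200 m + 1400 m = 1600 m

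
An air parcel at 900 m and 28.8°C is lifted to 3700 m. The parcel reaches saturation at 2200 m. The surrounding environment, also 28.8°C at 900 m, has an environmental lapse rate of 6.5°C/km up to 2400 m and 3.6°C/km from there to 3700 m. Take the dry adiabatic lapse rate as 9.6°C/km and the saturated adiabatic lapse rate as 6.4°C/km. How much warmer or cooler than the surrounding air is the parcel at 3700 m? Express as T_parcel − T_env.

Parcel:
  From 900 m to 2200 m (dry): cools by 9.6 × 1.3 = 12.48°C, giving 16.32°C.
  From 2200 m to 3700 m (saturated): cools by 6.4 × 1.5 = 9.6°C, giving 6.72°C.
Environment:
  From 900 m to 2400 m (environment, lower layer): cools by 6.5 × 1.5 = 9.75°C, giving 19.05°C.
  From 2400 m to 3700 m (environment, upper layer): cools by 3.6 × 1.3 = 4.68°C, giving 14.37°C.
T_parcel − T_env = 6.72 − 14.37 = -7.65°C

-7.65°C (parcel cooler than environment)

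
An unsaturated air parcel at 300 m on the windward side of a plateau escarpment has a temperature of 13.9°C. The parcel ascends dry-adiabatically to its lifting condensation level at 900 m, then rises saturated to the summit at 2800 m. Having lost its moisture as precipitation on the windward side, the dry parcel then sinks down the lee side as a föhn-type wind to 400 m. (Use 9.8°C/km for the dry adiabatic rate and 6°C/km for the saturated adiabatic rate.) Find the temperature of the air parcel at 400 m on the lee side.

Dry to 900 m: -9.8 × 0.6 km = -5.88°C, so T = 8.02°C.
Saturated to 2800 m: -6 × 1.9 km = -11.4°C, so T = -3.38°C.
Dry descent to 400 m: +9.8 × 2.4 km = +23.52°C, so T = 20.14°C.

20.14°C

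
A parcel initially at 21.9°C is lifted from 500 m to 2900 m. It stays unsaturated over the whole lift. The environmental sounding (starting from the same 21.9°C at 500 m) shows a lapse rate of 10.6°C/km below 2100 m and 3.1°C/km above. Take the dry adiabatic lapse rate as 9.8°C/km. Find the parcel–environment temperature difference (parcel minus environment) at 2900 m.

Parcel:
  Dry to 2900 m: -9.8 × 2.4 km = -23.52°C, so T = -1.62°C.
Environment:
  Environment, lower layer to 2100 m: -10.6 × 1.6 km = -16.96°C, so T = 4.94°C.
  Environment, upper layer to 2900 m: -3.1 × 0.8 km = -2.48°C, so T = 2.46°C.
T_parcel − T_env = -1.62 − 2.46 = -4.08°C

-4.08°C (parcel cooler than environment)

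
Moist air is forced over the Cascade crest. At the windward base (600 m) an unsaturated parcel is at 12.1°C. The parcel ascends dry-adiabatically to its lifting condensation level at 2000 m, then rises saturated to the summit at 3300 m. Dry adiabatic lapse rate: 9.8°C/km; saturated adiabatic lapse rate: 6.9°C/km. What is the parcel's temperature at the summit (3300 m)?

600–2000 m, dry: Δz = 1.4 km ⇒ ΔT = -13.72°C; T = -1.62°C
2000–3300 m, saturated: Δz = 1.3 km ⇒ ΔT = -8.97°C; T = -10.59°C

-10.59°C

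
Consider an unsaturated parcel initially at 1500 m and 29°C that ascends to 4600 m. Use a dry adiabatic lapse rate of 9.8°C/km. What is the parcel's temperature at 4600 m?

-1.38°C

Dry adiabatic to 4600 m: -9.8 × 3.1 km = -30.38°C, so T = -1.38°C.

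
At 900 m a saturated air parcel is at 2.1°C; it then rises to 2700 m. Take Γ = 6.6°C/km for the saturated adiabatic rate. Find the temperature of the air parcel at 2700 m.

900 → 2700 m (saturated adiabatic, 6.6°C/km): ΔT = -6.6 × 1.8 = -11.88°C → T = -9.78°C

-9.78°C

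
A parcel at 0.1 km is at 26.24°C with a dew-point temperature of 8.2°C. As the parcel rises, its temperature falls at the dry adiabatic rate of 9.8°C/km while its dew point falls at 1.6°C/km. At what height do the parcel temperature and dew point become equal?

2.3 km

T and T_d converge at 9.8 − 1.6 = 8.2°C per km
Height above start = (26.24 − 8.2) / 8.2 = 2.2 km
LCL altitude = 100 m + 2200 m = 2300 m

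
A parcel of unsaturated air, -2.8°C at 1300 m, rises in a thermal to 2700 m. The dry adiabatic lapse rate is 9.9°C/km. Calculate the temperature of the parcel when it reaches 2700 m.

1300–2700 m, dry adiabatic: Δz = 1.4 km ⇒ ΔT = -13.86°C; T = -16.66°C

-16.66°C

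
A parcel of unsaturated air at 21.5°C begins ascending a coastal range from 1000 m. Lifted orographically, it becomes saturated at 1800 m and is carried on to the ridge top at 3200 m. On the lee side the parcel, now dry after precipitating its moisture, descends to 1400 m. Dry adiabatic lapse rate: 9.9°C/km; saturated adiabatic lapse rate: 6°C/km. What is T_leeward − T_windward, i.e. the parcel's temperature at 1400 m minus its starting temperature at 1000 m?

1000–1800 m, dry: Δz = 0.8 km ⇒ ΔT = -7.92°C; T = 13.58°C
1800–3200 m, saturated: Δz = 1.4 km ⇒ ΔT = -8.4°C; T = 5.18°C
3200–1400 m, dry descent: Δz = 1.8 km ⇒ ΔT = +17.82°C; T = 23°C
Net change vs windward start: 23 − 21.5 = +1.5°C

+1.5°C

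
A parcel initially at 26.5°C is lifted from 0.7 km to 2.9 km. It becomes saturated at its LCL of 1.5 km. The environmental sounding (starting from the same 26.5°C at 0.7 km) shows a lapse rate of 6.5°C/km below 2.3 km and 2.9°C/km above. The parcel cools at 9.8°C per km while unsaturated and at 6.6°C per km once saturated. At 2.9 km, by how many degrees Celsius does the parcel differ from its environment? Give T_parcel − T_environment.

-4.94°C (parcel cooler than environment)

Parcel:
  From 700 m to 1500 m (dry): cools by 9.8 × 0.8 = 7.84°C, giving 18.66°C.
  From 1500 m to 2900 m (saturated): cools by 6.6 × 1.4 = 9.24°C, giving 9.42°C.
Environment:
  From 700 m to 2300 m (environment, lower layer): cools by 6.5 × 1.6 = 10.4°C, giving 16.1°C.
  From 2300 m to 2900 m (environment, upper layer): cools by 2.9 × 0.6 = 1.74°C, giving 14.36°C.
T_parcel − T_env = 9.42 − 14.36 = -4.94°C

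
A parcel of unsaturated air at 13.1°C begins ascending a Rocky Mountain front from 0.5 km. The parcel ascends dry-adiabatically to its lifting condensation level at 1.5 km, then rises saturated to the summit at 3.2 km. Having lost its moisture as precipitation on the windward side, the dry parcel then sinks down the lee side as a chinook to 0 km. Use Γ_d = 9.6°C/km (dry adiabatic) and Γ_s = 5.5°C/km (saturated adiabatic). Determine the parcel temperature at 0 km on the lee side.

500–1500 m, dry: Δz = 1 km ⇒ ΔT = -9.6°C; T = 3.5°C
1500–3200 m, saturated: Δz = 1.7 km ⇒ ΔT = -9.35°C; T = -5.85°C
3200–0 m, dry descent: Δz = 3.2 km ⇒ ΔT = +30.72°C; T = 24.87°C

24.87°C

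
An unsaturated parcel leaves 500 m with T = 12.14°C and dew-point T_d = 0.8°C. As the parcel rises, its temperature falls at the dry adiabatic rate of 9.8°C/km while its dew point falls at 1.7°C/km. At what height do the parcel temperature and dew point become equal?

T and T_d converge at 9.8 − 1.7 = 8.1°C per km
Height above start = (12.14 − 0.8) / 8.1 = 1.4 km
LCL altitude = 500 m + 1400 m = 1900 m

1900 m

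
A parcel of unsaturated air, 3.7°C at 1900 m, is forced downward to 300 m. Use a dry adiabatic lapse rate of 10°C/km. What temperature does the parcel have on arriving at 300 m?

1900 → 300 m (dry adiabatic, 10°C/km): ΔT = +10 × 1.6 = +16°C → T = 19.7°C

19.7°C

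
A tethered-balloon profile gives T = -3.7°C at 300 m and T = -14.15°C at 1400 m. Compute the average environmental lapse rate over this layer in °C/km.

Γ = −ΔT/Δz = (-3.7 − (-14.15)) / (1400 − 300) m
  = 10.45°C / 1.1 km = 9.5°C/km

9.5°C/km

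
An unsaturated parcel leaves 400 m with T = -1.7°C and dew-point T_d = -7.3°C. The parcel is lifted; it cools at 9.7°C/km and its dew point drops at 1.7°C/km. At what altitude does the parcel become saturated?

1100 m

T and T_d converge at 9.7 − 1.7 = 8°C per km
Height above start = (-1.7 − (-7.3)) / 8 = 0.7 km
LCL altitude = 400 m + 700 m = 1100 m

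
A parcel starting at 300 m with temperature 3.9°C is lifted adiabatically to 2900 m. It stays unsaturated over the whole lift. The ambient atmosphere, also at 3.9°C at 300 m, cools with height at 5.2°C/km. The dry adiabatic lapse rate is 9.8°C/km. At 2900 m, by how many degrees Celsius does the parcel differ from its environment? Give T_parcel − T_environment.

-11.96°C (parcel cooler than environment)

Parcel:
  From 300 m to 2900 m (dry): cools by 9.8 × 2.6 = 25.48°C, giving -21.58°C.
Environment:
  From 300 m to 2900 m (environment): cools by 5.2 × 2.6 = 13.52°C, giving -9.62°C.
T_parcel − T_env = -21.58 − (-9.62) = -11.96°C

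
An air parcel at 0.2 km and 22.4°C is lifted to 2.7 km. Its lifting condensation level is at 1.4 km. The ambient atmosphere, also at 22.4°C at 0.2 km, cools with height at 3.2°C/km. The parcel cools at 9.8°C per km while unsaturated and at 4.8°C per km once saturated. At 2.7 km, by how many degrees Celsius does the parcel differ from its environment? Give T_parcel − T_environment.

Parcel:
  200–1400 m, dry: Δz = 1.2 km ⇒ ΔT = -11.76°C; T = 10.64°C
  1400–2700 m, saturated: Δz = 1.3 km ⇒ ΔT = -6.24°C; T = 4.4°C
Environment:
  200–2700 m, environment: Δz = 2.5 km ⇒ ΔT = -8°C; T = 14.4°C
T_parcel − T_env = 4.4 − 14.4 = -10°C

-10°C (parcel cooler than environment)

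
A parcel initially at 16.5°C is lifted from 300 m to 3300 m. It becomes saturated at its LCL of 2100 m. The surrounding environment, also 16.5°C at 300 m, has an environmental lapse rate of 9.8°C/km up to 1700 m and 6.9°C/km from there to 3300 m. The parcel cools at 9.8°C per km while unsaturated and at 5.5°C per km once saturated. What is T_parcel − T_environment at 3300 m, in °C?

+0.52°C (parcel warmer than environment)

Parcel:
  From 300 m to 2100 m (dry): cools by 9.8 × 1.8 = 17.64°C, giving -1.14°C.
  From 2100 m to 3300 m (saturated): cools by 5.5 × 1.2 = 6.6°C, giving -7.74°C.
Environment:
  From 300 m to 1700 m (environment, lower layer): cools by 9.8 × 1.4 = 13.72°C, giving 2.78°C.
  From 1700 m to 3300 m (environment, upper layer): cools by 6.9 × 1.6 = 11.04°C, giving -8.26°C.
T_parcel − T_env = -7.74 − (-8.26) = +0.52°C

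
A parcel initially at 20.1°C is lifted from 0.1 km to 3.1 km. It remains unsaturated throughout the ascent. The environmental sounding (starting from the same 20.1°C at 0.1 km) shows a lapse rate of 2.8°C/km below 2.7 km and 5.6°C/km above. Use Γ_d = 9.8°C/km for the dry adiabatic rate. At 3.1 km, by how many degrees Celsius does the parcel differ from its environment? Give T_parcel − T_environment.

-19.88°C (parcel cooler than environment)

Parcel:
  100 → 3100 m (dry, 9.8°C/km): ΔT = -9.8 × 3 = -29.4°C → T = -9.3°C
Environment:
  100 → 2700 m (environment, lower layer, 2.8°C/km): ΔT = -2.8 × 2.6 = -7.28°C → T = 12.82°C
  2700 → 3100 m (environment, upper layer, 5.6°C/km): ΔT = -5.6 × 0.4 = -2.24°C → T = 10.58°C
T_parcel − T_env = -9.3 − 10.58 = -19.88°C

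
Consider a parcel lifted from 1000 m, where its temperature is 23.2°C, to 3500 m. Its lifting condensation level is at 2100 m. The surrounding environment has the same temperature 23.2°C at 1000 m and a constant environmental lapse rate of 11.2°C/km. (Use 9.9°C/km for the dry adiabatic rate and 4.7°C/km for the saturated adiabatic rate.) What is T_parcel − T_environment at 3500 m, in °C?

Parcel:
  1000–2100 m, dry: Δz = 1.1 km ⇒ ΔT = -10.89°C; T = 12.31°C
  2100–3500 m, saturated: Δz = 1.4 km ⇒ ΔT = -6.58°C; T = 5.73°C
Environment:
  1000–3500 m, environment: Δz = 2.5 km ⇒ ΔT = -28°C; T = -4.8°C
T_parcel − T_env = 5.73 − (-4.8) = +10.53°C

+10.53°C (parcel warmer than environment)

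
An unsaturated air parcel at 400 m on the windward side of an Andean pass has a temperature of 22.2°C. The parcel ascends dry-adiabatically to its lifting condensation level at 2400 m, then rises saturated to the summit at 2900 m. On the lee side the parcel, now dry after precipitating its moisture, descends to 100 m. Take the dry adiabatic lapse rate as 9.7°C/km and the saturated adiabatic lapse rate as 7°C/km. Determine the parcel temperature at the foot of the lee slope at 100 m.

400 → 2400 m (dry, 9.7°C/km): ΔT = -9.7 × 2 = -19.4°C → T = 2.8°C
2400 → 2900 m (saturated, 7°C/km): ΔT = -7 × 0.5 = -3.5°C → T = -0.7°C
2900 → 100 m (dry descent, 9.7°C/km): ΔT = +9.7 × 2.8 = +27.16°C → T = 26.46°C

26.46°C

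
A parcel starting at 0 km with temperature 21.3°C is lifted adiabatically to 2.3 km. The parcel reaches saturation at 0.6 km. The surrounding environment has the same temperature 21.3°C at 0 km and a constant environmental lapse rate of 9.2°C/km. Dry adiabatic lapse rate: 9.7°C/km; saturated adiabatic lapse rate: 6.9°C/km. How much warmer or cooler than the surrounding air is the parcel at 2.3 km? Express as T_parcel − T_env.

Parcel:
  Dry to 600 m: -9.7 × 0.6 km = -5.82°C, so T = 15.48°C.
  Saturated to 2300 m: -6.9 × 1.7 km = -11.73°C, so T = 3.75°C.
Environment:
  Environment to 2300 m: -9.2 × 2.3 km = -21.16°C, so T = 0.14°C.
T_parcel − T_env = 3.75 − 0.14 = +3.61°C

+3.61°C (parcel warmer than environment)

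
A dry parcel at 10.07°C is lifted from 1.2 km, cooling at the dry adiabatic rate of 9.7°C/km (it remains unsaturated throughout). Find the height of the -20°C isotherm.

Height above start = (10.07 − (-20)) / 9.7 = 3.1 km
Altitude = 1200 m + 3100 m = 4300 m

4.3 km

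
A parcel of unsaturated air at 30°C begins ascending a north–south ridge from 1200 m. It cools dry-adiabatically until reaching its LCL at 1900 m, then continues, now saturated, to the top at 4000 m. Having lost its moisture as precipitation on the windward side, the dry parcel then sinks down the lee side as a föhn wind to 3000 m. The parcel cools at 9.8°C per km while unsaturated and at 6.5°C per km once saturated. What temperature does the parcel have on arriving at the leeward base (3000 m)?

19.29°C

1200 → 1900 m (dry, 9.8°C/km): ΔT = -9.8 × 0.7 = -6.86°C → T = 23.14°C
1900 → 4000 m (saturated, 6.5°C/km): ΔT = -6.5 × 2.1 = -13.65°C → T = 9.49°C
4000 → 3000 m (dry descent, 9.8°C/km): ΔT = +9.8 × 1 = +9.8°C → T = 19.29°C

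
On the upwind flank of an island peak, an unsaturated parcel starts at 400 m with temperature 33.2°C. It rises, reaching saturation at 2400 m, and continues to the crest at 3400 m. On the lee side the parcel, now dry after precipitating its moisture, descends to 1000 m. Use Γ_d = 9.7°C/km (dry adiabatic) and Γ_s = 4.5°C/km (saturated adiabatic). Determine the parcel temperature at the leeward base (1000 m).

400–2400 m, dry: Δz = 2 km ⇒ ΔT = -19.4°C; T = 13.8°C
2400–3400 m, saturated: Δz = 1 km ⇒ ΔT = -4.5°C; T = 9.3°C
3400–1000 m, dry descent: Δz = 2.4 km ⇒ ΔT = +23.28°C; T = 32.58°C

32.58°C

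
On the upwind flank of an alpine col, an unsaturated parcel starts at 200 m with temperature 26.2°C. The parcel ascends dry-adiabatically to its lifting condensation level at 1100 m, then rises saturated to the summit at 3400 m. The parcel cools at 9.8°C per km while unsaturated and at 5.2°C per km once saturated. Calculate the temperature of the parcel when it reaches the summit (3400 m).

5.42°C

200 → 1100 m (dry, 9.8°C/km): ΔT = -9.8 × 0.9 = -8.82°C → T = 17.38°C
1100 → 3400 m (saturated, 5.2°C/km): ΔT = -5.2 × 2.3 = -11.96°C → T = 5.42°C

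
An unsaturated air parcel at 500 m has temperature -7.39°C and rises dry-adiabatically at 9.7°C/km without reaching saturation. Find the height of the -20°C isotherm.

Height above start = (-7.39 − (-20)) / 9.7 = 1.3 km
Altitude = 500 m + 1300 m = 1800 m

1800 m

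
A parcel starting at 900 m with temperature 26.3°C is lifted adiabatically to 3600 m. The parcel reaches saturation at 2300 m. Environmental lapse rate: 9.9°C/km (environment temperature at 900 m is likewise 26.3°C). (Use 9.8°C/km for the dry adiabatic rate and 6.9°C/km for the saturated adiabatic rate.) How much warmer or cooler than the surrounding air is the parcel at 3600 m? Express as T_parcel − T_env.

+4.04°C (parcel warmer than environment)

Parcel:
  900–2300 m, dry: Δz = 1.4 km ⇒ ΔT = -13.72°C; T = 12.58°C
  2300–3600 m, saturated: Δz = 1.3 km ⇒ ΔT = -8.97°C; T = 3.61°C
Environment:
  900–3600 m, environment: Δz = 2.7 km ⇒ ΔT = -26.73°C; T = -0.43°C
T_parcel − T_env = 3.61 − (-0.43) = +4.04°C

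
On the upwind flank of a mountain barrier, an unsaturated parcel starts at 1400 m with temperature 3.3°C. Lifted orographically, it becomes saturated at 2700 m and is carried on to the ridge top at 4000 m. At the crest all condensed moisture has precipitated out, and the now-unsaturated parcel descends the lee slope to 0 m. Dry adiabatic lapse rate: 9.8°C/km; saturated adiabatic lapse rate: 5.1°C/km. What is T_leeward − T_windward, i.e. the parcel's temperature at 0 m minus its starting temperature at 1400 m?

From 1400 m to 2700 m (dry): cools by 9.8 × 1.3 = 12.74°C, giving -9.44°C.
From 2700 m to 4000 m (saturated): cools by 5.1 × 1.3 = 6.63°C, giving -16.07°C.
From 4000 m to 0 m (dry descent): warms by 9.8 × 4 = 39.2°C, giving 23.13°C.
Net change vs windward start: 23.13 − 3.3 = +19.83°C

+19.83°C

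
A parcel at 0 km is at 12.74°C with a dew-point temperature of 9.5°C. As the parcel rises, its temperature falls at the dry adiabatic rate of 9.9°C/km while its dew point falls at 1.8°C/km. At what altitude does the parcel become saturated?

0.4 km

T and T_d converge at 9.9 − 1.8 = 8.1°C per km
Height above start = (12.74 − 9.5) / 8.1 = 0.4 km
LCL altitude = 0 m + 400 m = 400 m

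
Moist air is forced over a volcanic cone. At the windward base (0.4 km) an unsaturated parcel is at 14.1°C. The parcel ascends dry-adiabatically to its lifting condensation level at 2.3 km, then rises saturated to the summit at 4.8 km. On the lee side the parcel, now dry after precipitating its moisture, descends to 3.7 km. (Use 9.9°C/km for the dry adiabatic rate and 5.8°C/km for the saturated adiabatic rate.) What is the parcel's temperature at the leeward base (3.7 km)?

-8.32°C

Dry to 2300 m: -9.9 × 1.9 km = -18.81°C, so T = -4.71°C.
Saturated to 4800 m: -5.8 × 2.5 km = -14.5°C, so T = -19.21°C.
Dry descent to 3700 m: +9.9 × 1.1 km = +10.89°C, so T = -8.32°C.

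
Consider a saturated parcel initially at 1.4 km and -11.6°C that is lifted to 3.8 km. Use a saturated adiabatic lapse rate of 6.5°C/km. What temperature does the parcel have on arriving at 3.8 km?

1400–3800 m, saturated adiabatic: Δz = 2.4 km ⇒ ΔT = -15.6°C; T = -27.2°C

-27.2°C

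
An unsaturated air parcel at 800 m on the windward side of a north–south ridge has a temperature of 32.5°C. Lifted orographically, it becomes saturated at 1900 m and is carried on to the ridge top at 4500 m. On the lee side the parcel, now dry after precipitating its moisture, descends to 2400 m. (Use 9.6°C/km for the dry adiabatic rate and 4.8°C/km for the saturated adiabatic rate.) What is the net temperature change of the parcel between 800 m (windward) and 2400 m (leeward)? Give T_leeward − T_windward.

From 800 m to 1900 m (dry): cools by 9.6 × 1.1 = 10.56°C, giving 21.94°C.
From 1900 m to 4500 m (saturated): cools by 4.8 × 2.6 = 12.48°C, giving 9.46°C.
From 4500 m to 2400 m (dry descent): warms by 9.6 × 2.1 = 20.16°C, giving 29.62°C.
Net change vs windward start: 29.62 − 32.5 = -2.88°C

-2.88°C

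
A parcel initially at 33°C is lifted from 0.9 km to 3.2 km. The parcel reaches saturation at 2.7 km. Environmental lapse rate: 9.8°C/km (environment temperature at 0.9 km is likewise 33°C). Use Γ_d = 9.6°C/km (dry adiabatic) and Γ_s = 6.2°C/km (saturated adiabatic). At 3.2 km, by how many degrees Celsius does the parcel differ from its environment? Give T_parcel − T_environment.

Parcel:
  900 → 2700 m (dry, 9.6°C/km): ΔT = -9.6 × 1.8 = -17.28°C → T = 15.72°C
  2700 → 3200 m (saturated, 6.2°C/km): ΔT = -6.2 × 0.5 = -3.1°C → T = 12.62°C
Environment:
  900 → 3200 m (environment, 9.8°C/km): ΔT = -9.8 × 2.3 = -22.54°C → T = 10.46°C
T_parcel − T_env = 12.62 − 10.46 = +2.16°C

+2.16°C (parcel warmer than environment)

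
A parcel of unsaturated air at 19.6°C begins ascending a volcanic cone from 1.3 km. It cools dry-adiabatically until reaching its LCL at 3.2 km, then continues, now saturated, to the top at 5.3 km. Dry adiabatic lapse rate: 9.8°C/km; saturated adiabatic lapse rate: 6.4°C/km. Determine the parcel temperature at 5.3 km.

-12.46°C

1300 → 3200 m (dry, 9.8°C/km): ΔT = -9.8 × 1.9 = -18.62°C → T = 0.98°C
3200 → 5300 m (saturated, 6.4°C/km): ΔT = -6.4 × 2.1 = -13.44°C → T = -12.46°C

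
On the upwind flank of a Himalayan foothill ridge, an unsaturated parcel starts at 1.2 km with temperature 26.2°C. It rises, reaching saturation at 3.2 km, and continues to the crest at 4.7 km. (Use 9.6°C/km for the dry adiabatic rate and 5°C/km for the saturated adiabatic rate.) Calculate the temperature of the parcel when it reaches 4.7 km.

From 1200 m to 3200 m (dry): cools by 9.6 × 2 = 19.2°C, giving 7°C.
From 3200 m to 4700 m (saturated): cools by 5 × 1.5 = 7.5°C, giving -0.5°C.

-0.5°C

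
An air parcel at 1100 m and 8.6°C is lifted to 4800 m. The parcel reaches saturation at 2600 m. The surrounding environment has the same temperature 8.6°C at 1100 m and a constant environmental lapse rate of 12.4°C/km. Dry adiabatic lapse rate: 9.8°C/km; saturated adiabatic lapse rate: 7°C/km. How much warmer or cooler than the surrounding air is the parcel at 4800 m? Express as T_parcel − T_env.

+15.78°C (parcel warmer than environment)

Parcel:
  Dry to 2600 m: -9.8 × 1.5 km = -14.7°C, so T = -6.1°C.
  Saturated to 4800 m: -7 × 2.2 km = -15.4°C, so T = -21.5°C.
Environment:
  Environment to 4800 m: -12.4 × 3.7 km = -45.88°C, so T = -37.28°C.
T_parcel − T_env = -21.5 − (-37.28) = +15.78°C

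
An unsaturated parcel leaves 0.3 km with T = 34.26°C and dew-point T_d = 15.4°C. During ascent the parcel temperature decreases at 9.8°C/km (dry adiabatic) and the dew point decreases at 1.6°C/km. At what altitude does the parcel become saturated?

T and T_d converge at 9.8 − 1.6 = 8.2°C per km
Height above start = (34.26 − 15.4) / 8.2 = 2.3 km
LCL altitude = 300 m + 2300 m = 2600 m

2.6 km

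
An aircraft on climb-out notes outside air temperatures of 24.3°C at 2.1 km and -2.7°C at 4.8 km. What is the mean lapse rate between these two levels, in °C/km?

Γ = −ΔT/Δz = (24.3 − (-2.7)) / (4800 − 2100) m
  = 27°C / 2.7 km = 10°C/km

10°C/km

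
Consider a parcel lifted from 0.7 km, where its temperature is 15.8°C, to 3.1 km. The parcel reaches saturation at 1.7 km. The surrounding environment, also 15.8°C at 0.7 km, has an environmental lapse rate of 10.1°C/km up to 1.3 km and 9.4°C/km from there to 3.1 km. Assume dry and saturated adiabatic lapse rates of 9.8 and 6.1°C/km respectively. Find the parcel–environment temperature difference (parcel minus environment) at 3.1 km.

Parcel:
  700 → 1700 m (dry, 9.8°C/km): ΔT = -9.8 × 1 = -9.8°C → T = 6°C
  1700 → 3100 m (saturated, 6.1°C/km): ΔT = -6.1 × 1.4 = -8.54°C → T = -2.54°C
Environment:
  700 → 1300 m (environment, lower layer, 10.1°C/km): ΔT = -10.1 × 0.6 = -6.06°C → T = 9.74°C
  1300 → 3100 m (environment, upper layer, 9.4°C/km): ΔT = -9.4 × 1.8 = -16.92°C → T = -7.18°C
T_parcel − T_env = -2.54 − (-7.18) = +4.64°C

+4.64°C (parcel warmer than environment)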